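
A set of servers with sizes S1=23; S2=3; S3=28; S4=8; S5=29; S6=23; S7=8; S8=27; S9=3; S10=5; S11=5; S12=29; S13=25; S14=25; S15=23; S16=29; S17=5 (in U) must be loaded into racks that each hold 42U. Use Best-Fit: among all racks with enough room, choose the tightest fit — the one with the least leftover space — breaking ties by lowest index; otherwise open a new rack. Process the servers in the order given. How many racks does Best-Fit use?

10 racks

Put S1 (23U) in rack 1; 19U remain.
Put S2 (3U) in rack 1; 16U remain.
Put S3 (28U) in rack 2; 14U remain.
Put S4 (8U) in rack 2; 6U remain.
Put S5 (29U) in rack 3; 13U remain.
Put S6 (23U) in rack 4; 19U remain.
Put S7 (8U) in rack 3; 5U remain.
Put S8 (27U) in rack 5; 15U remain.
Put S9 (3U) in rack 3; 2U remain.
Put S10 (5U) in rack 2; 1U remain.
Put S11 (5U) in rack 5; 10U remain.
Put S12 (29U) in rack 6; 13U remain.
Put S13 (25U) in rack 7; 17U remain.
Put S14 (25U) in rack 8; 17U remain.
Put S15 (23U) in rack 9; 19U remain.
Put S16 (29U) in rack 10; 13U remain.
Put S17 (5U) in rack 5; 5U remain.
Final racks: [23,3] [28,8,5] [29,8,3] [23] [27,5,5] [29] [25] [25] [23] [29].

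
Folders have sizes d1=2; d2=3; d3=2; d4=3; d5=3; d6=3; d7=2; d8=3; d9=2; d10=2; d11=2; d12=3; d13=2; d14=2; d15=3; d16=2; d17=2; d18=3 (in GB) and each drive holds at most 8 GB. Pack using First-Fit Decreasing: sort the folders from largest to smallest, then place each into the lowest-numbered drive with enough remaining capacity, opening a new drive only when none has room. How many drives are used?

Sorted descending: 3, 3, 3, 3, 3, 3, 3, 3, 2, 2, 2, 2, 2, 2, 2, 2, 2, 2.
3 GB → drive 1 (remaining 5 GB)
3 GB → drive 1 (remaining 2 GB)
3 GB → drive 2 (remaining 5 GB)
3 GB → drive 2 (remaining 2 GB)
3 GB → drive 3 (remaining 5 GB)
3 GB → drive 3 (remaining 2 GB)
3 GB → drive 4 (remaining 5 GB)
3 GB → drive 4 (remaining 2 GB)
2 GB → drive 1 (remaining 0 GB)
2 GB → drive 2 (remaining 0 GB)
2 GB → drive 3 (remaining 0 GB)
2 GB → drive 4 (remaining 0 GB)
2 GB → drive 5 (remaining 6 GB)
2 GB → drive 5 (remaining 4 GB)
2 GB → drive 5 (remaining 2 GB)
2 GB → drive 5 (remaining 0 GB)
2 GB → drive 6 (remaining 6 GB)
2 GB → drive 6 (remaining 4 GB)
Final drives: [3,3,2] [3,3,2] [3,3,2] [3,3,2] [2,2,2,2] [2,2].

6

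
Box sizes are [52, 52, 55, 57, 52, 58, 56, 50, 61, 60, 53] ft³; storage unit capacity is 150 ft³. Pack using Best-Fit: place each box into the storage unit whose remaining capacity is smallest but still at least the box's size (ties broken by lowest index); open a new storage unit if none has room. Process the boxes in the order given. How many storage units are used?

6

Put 52 ft³ in storage unit 1; 98 ft³ remain.
Put 52 ft³ in storage unit 1; 46 ft³ remain.
Put 55 ft³ in storage unit 2; 95 ft³ remain.
Put 57 ft³ in storage unit 2; 38 ft³ remain.
Put 52 ft³ in storage unit 3; 98 ft³ remain.
Put 58 ft³ in storage unit 3; 40 ft³ remain.
Put 56 ft³ in storage unit 4; 94 ft³ remain.
Put 50 ft³ in storage unit 4; 44 ft³ remain.
Put 61 ft³ in storage unit 5; 89 ft³ remain.
Put 60 ft³ in storage unit 5; 29 ft³ remain.
Put 53 ft³ in storage unit 6; 97 ft³ remain.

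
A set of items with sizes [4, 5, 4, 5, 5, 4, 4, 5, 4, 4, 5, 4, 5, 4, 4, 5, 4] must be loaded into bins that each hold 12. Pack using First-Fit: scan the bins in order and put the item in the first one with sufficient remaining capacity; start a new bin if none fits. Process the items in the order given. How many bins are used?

8 bins

bin 1: place 4, 8 left
bin 1: place 5, 3 left
bin 2: place 4, 8 left
bin 2: place 5, 3 left
bin 3: place 5, 7 left
bin 3: place 4, 3 left
bin 4: place 4, 8 left
bin 4: place 5, 3 left
bin 5: place 4, 8 left
bin 5: place 4, 4 left
bin 6: place 5, 7 left
bin 5: place 4, 0 left
bin 6: place 5, 2 left
bin 7: place 4, 8 left
bin 7: place 4, 4 left
bin 8: place 5, 7 left
bin 7: place 4, 0 left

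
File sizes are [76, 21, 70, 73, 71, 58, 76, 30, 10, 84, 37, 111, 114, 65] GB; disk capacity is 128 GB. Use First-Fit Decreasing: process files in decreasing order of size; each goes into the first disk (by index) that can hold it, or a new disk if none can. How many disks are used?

Sorted descending: 114, 111, 84, 76, 76, 73, 71, 70, 65, 58, 37, 30, 21, 10.
114 GB → disk 1 (remaining 14 GB)
111 GB → disk 2 (remaining 17 GB)
84 GB → disk 3 (remaining 44 GB)
76 GB → disk 4 (remaining 52 GB)
76 GB → disk 5 (remaining 52 GB)
73 GB → disk 6 (remaining 55 GB)
71 GB → disk 7 (remaining 57 GB)
70 GB → disk 8 (remaining 58 GB)
65 GB → disk 9 (remaining 63 GB)
58 GB → disk 8 (remaining 0 GB)
37 GB → disk 3 (remaining 7 GB)
30 GB → disk 4 (remaining 22 GB)
21 GB → disk 4 (remaining 1 GB)
10 GB → disk 1 (remaining 4 GB)

9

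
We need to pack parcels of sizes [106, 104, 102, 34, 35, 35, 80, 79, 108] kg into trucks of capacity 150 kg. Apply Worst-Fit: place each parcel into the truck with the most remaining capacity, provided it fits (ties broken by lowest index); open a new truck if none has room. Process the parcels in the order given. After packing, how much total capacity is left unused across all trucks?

106 kg → truck 1 (remaining 44 kg)
104 kg → truck 2 (remaining 46 kg)
102 kg → truck 3 (remaining 48 kg)
34 kg → truck 3 (remaining 14 kg)
35 kg → truck 2 (remaining 11 kg)
35 kg → truck 1 (remaining 9 kg)
80 kg → truck 4 (remaining 70 kg)
79 kg → truck 5 (remaining 71 kg)
108 kg → truck 6 (remaining 42 kg)
6 trucks × 150 kg = 900 kg; used 683 kg; unused 217 kg.

217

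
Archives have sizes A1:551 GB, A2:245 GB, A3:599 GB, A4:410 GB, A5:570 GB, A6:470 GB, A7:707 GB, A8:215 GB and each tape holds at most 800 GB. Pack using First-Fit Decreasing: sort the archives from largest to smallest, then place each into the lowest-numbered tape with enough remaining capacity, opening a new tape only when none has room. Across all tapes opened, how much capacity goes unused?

1033

Sorted descending: 707, 599, 570, 551, 470, 410, 245, 215.
tape 1: place 707 GB, 93 GB left
tape 2: place 599 GB, 201 GB left
tape 3: place 570 GB, 230 GB left
tape 4: place 551 GB, 249 GB left
tape 5: place 470 GB, 330 GB left
tape 6: place 410 GB, 390 GB left
tape 4: place 245 GB, 4 GB left
tape 3: place 215 GB, 15 GB left
6 tapes × 800 GB = 4800 GB; used 3767 GB; unused 1033 GB.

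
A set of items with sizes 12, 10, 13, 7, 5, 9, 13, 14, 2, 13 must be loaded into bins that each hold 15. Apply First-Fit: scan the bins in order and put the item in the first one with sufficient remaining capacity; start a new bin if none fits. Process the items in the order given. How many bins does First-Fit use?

8

bin 1: place 12, 3 left
bin 2: place 10, 5 left
bin 3: place 13, 2 left
bin 4: place 7, 8 left
bin 2: place 5, 0 left
bin 5: place 9, 6 left
bin 6: place 13, 2 left
bin 7: place 14, 1 left
bin 1: place 2, 1 left
bin 8: place 13, 2 left
Final bins: [12,2] [10,5] [13] [7] [9] [13] [14] [13].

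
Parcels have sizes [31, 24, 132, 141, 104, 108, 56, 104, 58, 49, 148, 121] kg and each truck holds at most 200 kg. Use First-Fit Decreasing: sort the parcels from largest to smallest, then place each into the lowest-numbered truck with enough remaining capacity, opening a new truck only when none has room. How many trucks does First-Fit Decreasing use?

Sorted descending: 148, 141, 132, 121, 108, 104, 104, 58, 56, 49, 31, 24.
truck 1: place 148 kg, 52 kg left
truck 2: place 141 kg, 59 kg left
truck 3: place 132 kg, 68 kg left
truck 4: place 121 kg, 79 kg left
truck 5: place 108 kg, 92 kg left
truck 6: place 104 kg, 96 kg left
truck 7: place 104 kg, 96 kg left
truck 2: place 58 kg, 1 kg left
truck 3: place 56 kg, 12 kg left
truck 1: place 49 kg, 3 kg left
truck 4: place 31 kg, 48 kg left
truck 4: place 24 kg, 24 kg left

7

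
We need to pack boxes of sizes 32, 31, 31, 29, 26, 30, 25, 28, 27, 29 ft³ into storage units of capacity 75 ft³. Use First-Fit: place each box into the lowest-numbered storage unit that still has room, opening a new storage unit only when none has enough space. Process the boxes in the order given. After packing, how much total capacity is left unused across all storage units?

storage unit 1: place 32 ft³, 43 ft³ left
storage unit 1: place 31 ft³, 12 ft³ left
storage unit 2: place 31 ft³, 44 ft³ left
storage unit 2: place 29 ft³, 15 ft³ left
storage unit 3: place 26 ft³, 49 ft³ left
storage unit 3: place 30 ft³, 19 ft³ left
storage unit 4: place 25 ft³, 50 ft³ left
storage unit 4: place 28 ft³, 22 ft³ left
storage unit 5: place 27 ft³, 48 ft³ left
storage unit 5: place 29 ft³, 19 ft³ left
5 storage units × 75 ft³ = 375 ft³; used 288 ft³; unused 87 ft³.

87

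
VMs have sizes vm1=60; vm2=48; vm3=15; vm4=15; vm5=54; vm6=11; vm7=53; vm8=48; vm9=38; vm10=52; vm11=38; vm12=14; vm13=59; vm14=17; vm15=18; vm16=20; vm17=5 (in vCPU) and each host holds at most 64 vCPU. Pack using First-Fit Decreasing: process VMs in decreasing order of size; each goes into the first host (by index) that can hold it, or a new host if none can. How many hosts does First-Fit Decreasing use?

10 hosts

Sorted descending: 60, 59, 54, 53, 52, 48, 48, 38, 38, 20, 18, 17, 15, 15, 14, 11, 5.
Put 60 vCPU in host 1; 4 vCPU remain.
Put 59 vCPU in host 2; 5 vCPU remain.
Put 54 vCPU in host 3; 10 vCPU remain.
Put 53 vCPU in host 4; 11 vCPU remain.
Put 52 vCPU in host 5; 12 vCPU remain.
Put 48 vCPU in host 6; 16 vCPU remain.
Put 48 vCPU in host 7; 16 vCPU remain.
Put 38 vCPU in host 8; 26 vCPU remain.
Put 38 vCPU in host 9; 26 vCPU remain.
Put 20 vCPU in host 8; 6 vCPU remain.
Put 18 vCPU in host 9; 8 vCPU remain.
Put 17 vCPU in host 10; 47 vCPU remain.
Put 15 vCPU in host 6; 1 vCPU remain.
Put 15 vCPU in host 7; 1 vCPU remain.
Put 14 vCPU in host 10; 33 vCPU remain.
Put 11 vCPU in host 4; 0 vCPU remain.
Put 5 vCPU in host 2; 0 vCPU remain.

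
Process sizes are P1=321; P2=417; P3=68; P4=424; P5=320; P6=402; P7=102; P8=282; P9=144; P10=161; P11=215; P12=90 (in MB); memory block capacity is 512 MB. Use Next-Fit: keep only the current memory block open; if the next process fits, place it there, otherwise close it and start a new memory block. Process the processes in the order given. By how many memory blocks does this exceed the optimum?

1

Next-Fit: [321] [417,68] [424] [320] [402,102] [282,144] [161,215,90] → 7 memory blocks.
Total size 2946 MB; any packing needs at least ⌈2946/512⌉ = 6 memory blocks.
An optimal packing achieves that bound: [424,68] [417,90] [402,102] [321,161] [320,144] [282,215] → 6 memory blocks.
Excess: 7 − 6 = 1.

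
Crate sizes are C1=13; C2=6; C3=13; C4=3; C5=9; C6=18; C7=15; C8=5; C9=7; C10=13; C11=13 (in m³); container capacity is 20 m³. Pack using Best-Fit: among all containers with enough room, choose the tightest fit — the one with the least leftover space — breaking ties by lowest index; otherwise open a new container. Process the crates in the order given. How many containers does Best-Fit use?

container 1: place C1 (13 m³), 7 m³ left
container 1: place C2 (6 m³), 1 m³ left
container 2: place C3 (13 m³), 7 m³ left
container 2: place C4 (3 m³), 4 m³ left
container 3: place C5 (9 m³), 11 m³ left
container 4: place C6 (18 m³), 2 m³ left
container 5: place C7 (15 m³), 5 m³ left
container 5: place C8 (5 m³), 0 m³ left
container 3: place C9 (7 m³), 4 m³ left
container 6: place C10 (13 m³), 7 m³ left
container 7: place C11 (13 m³), 7 m³ left
Final containers: [13,6] [13,3] [9,7] [18] [15,5] [13] [13].

7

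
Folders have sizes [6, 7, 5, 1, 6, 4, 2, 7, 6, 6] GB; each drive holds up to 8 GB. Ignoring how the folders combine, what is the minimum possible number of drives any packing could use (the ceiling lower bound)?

7

Total size = 6 + 7 + 5 + 1 + 6 + 4 + 2 + 7 + 6 + 6 = 50 GB.
⌈50 / 8⌉ = 7.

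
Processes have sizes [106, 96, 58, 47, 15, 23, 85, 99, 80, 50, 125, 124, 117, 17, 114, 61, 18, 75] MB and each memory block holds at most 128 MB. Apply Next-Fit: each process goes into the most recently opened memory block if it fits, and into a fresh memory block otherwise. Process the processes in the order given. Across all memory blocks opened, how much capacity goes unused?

106 MB → memory block 1 (remaining 22 MB)
96 MB → memory block 2 (remaining 32 MB)
58 MB → memory block 3 (remaining 70 MB)
47 MB → memory block 3 (remaining 23 MB)
15 MB → memory block 3 (remaining 8 MB)
23 MB → memory block 4 (remaining 105 MB)
85 MB → memory block 4 (remaining 20 MB)
99 MB → memory block 5 (remaining 29 MB)
80 MB → memory block 6 (remaining 48 MB)
50 MB → memory block 7 (remaining 78 MB)
125 MB → memory block 8 (remaining 3 MB)
124 MB → memory block 9 (remaining 4 MB)
117 MB → memory block 10 (remaining 11 MB)
17 MB → memory block 11 (remaining 111 MB)
114 MB → memory block 12 (remaining 14 MB)
61 MB → memory block 13 (remaining 67 MB)
18 MB → memory block 13 (remaining 49 MB)
75 MB → memory block 14 (remaining 53 MB)
14 memory blocks × 128 MB = 1792 MB; used 1310 MB; unused 482 MB.

482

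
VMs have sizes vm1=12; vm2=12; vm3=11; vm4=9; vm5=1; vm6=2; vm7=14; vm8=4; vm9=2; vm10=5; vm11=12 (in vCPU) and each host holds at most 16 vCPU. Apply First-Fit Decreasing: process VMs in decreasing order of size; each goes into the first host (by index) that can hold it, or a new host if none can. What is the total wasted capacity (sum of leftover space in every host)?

Sorted descending: 14, 12, 12, 12, 11, 9, 5, 4, 2, 2, 1.
Put 14 vCPU in host 1; 2 vCPU remain.
Put 12 vCPU in host 2; 4 vCPU remain.
Put 12 vCPU in host 3; 4 vCPU remain.
Put 12 vCPU in host 4; 4 vCPU remain.
Put 11 vCPU in host 5; 5 vCPU remain.
Put 9 vCPU in host 6; 7 vCPU remain.
Put 5 vCPU in host 5; 0 vCPU remain.
Put 4 vCPU in host 2; 0 vCPU remain.
Put 2 vCPU in host 1; 0 vCPU remain.
Put 2 vCPU in host 3; 2 vCPU remain.
Put 1 vCPU in host 3; 1 vCPU remain.
6 hosts × 16 vCPU = 96 vCPU; used 84 vCPU; unused 12 vCPU.

12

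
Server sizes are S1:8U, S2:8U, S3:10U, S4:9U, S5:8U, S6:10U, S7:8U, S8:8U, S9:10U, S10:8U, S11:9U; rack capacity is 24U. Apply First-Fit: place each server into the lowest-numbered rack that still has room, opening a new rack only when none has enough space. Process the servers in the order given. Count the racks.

5

S1 (8U) → rack 1 (remaining 16U)
S2 (8U) → rack 1 (remaining 8U)
S3 (10U) → rack 2 (remaining 14U)
S4 (9U) → rack 2 (remaining 5U)
S5 (8U) → rack 1 (remaining 0U)
S6 (10U) → rack 3 (remaining 14U)
S7 (8U) → rack 3 (remaining 6U)
S8 (8U) → rack 4 (remaining 16U)
S9 (10U) → rack 4 (remaining 6U)
S10 (8U) → rack 5 (remaining 16U)
S11 (9U) → rack 5 (remaining 7U)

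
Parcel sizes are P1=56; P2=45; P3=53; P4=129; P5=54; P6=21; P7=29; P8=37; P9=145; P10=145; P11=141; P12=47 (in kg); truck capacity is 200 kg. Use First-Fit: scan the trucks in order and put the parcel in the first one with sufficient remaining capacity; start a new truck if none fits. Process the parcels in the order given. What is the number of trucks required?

6

truck 1: place P1 (56 kg), 144 kg left
truck 1: place P2 (45 kg), 99 kg left
truck 1: place P3 (53 kg), 46 kg left
truck 2: place P4 (129 kg), 71 kg left
truck 2: place P5 (54 kg), 17 kg left
truck 1: place P6 (21 kg), 25 kg left
truck 3: place P7 (29 kg), 171 kg left
truck 3: place P8 (37 kg), 134 kg left
truck 4: place P9 (145 kg), 55 kg left
truck 5: place P10 (145 kg), 55 kg left
truck 6: place P11 (141 kg), 59 kg left
truck 3: place P12 (47 kg), 87 kg left
Final trucks: [56,45,53,21] [129,54] [29,37,47] [145] [145] [141].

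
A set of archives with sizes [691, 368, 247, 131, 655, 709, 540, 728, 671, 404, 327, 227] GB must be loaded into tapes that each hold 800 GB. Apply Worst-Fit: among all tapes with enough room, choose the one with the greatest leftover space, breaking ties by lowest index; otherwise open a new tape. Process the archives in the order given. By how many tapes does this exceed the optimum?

0

Worst-Fit: [691] [368,247,131] [655] [709] [540,227] [728] [671] [404,327] → 8 tapes.
Total size 5698 GB; any packing needs at least ⌈5698/800⌉ = 8 tapes.
So 8 is already optimal.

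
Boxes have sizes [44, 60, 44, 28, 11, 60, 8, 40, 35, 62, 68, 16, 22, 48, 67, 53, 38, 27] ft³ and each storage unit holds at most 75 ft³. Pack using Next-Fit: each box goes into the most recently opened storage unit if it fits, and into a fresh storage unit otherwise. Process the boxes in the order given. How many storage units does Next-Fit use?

Put 44 ft³ in storage unit 1; 31 ft³ remain.
Put 60 ft³ in storage unit 2; 15 ft³ remain.
Put 44 ft³ in storage unit 3; 31 ft³ remain.
Put 28 ft³ in storage unit 3; 3 ft³ remain.
Put 11 ft³ in storage unit 4; 64 ft³ remain.
Put 60 ft³ in storage unit 4; 4 ft³ remain.
Put 8 ft³ in storage unit 5; 67 ft³ remain.
Put 40 ft³ in storage unit 5; 27 ft³ remain.
Put 35 ft³ in storage unit 6; 40 ft³ remain.
Put 62 ft³ in storage unit 7; 13 ft³ remain.
Put 68 ft³ in storage unit 8; 7 ft³ remain.
Put 16 ft³ in storage unit 9; 59 ft³ remain.
Put 22 ft³ in storage unit 9; 37 ft³ remain.
Put 48 ft³ in storage unit 10; 27 ft³ remain.
Put 67 ft³ in storage unit 11; 8 ft³ remain.
Put 53 ft³ in storage unit 12; 22 ft³ remain.
Put 38 ft³ in storage unit 13; 37 ft³ remain.
Put 27 ft³ in storage unit 13; 10 ft³ remain.

13 storage units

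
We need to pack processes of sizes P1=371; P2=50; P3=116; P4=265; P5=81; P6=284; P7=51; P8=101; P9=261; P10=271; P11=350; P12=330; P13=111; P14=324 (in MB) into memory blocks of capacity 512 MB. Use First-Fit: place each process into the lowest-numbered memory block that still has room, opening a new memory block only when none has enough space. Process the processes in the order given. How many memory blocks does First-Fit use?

P1 (371 MB) → memory block 1 (remaining 141 MB)
P2 (50 MB) → memory block 1 (remaining 91 MB)
P3 (116 MB) → memory block 2 (remaining 396 MB)
P4 (265 MB) → memory block 2 (remaining 131 MB)
P5 (81 MB) → memory block 1 (remaining 10 MB)
P6 (284 MB) → memory block 3 (remaining 228 MB)
P7 (51 MB) → memory block 2 (remaining 80 MB)
P8 (101 MB) → memory block 3 (remaining 127 MB)
P9 (261 MB) → memory block 4 (remaining 251 MB)
P10 (271 MB) → memory block 5 (remaining 241 MB)
P11 (350 MB) → memory block 6 (remaining 162 MB)
P12 (330 MB) → memory block 7 (remaining 182 MB)
P13 (111 MB) → memory block 3 (remaining 16 MB)
P14 (324 MB) → memory block 8 (remaining 188 MB)

8 memory blocks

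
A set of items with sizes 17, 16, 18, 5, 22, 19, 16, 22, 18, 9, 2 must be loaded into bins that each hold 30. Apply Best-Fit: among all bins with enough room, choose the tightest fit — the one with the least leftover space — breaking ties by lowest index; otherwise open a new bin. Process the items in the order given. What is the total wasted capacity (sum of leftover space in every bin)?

17 → bin 1 (remaining 13)
16 → bin 2 (remaining 14)
18 → bin 3 (remaining 12)
5 → bin 3 (remaining 7)
22 → bin 4 (remaining 8)
19 → bin 5 (remaining 11)
16 → bin 6 (remaining 14)
22 → bin 7 (remaining 8)
18 → bin 8 (remaining 12)
9 → bin 5 (remaining 2)
2 → bin 5 (remaining 0)
8 bins × 30 = 240; used 164; unused 76.

76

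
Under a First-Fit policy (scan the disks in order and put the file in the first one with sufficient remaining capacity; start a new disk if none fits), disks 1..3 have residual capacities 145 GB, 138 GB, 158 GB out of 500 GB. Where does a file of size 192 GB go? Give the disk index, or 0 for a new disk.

0

No disk has ≥ 192 GB free, so a new disk is opened.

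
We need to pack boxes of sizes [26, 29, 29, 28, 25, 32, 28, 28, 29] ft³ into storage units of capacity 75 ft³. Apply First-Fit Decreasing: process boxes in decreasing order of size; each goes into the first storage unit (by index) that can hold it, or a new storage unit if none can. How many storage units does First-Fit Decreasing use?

5

Sorted descending: 32, 29, 29, 29, 28, 28, 28, 26, 25.
storage unit 1: place 32 ft³, 43 ft³ left
storage unit 1: place 29 ft³, 14 ft³ left
storage unit 2: place 29 ft³, 46 ft³ left
storage unit 2: place 29 ft³, 17 ft³ left
storage unit 3: place 28 ft³, 47 ft³ left
storage unit 3: place 28 ft³, 19 ft³ left
storage unit 4: place 28 ft³, 47 ft³ left
storage unit 4: place 26 ft³, 21 ft³ left
storage unit 5: place 25 ft³, 50 ft³ left
Final storage units: [32,29] [29,29] [28,28] [28,26] [25].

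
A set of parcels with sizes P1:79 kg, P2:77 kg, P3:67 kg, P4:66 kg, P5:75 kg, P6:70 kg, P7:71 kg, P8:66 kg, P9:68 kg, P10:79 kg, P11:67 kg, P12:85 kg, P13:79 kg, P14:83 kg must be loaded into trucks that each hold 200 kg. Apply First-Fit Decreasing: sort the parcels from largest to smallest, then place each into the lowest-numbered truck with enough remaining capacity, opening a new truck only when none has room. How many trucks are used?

Sorted descending: 85, 83, 79, 79, 79, 77, 75, 71, 70, 68, 67, 67, 66, 66.
Put 85 kg in truck 1; 115 kg remain.
Put 83 kg in truck 1; 32 kg remain.
Put 79 kg in truck 2; 121 kg remain.
Put 79 kg in truck 2; 42 kg remain.
Put 79 kg in truck 3; 121 kg remain.
Put 77 kg in truck 3; 44 kg remain.
Put 75 kg in truck 4; 125 kg remain.
Put 71 kg in truck 4; 54 kg remain.
Put 70 kg in truck 5; 130 kg remain.
Put 68 kg in truck 5; 62 kg remain.
Put 67 kg in truck 6; 133 kg remain.
Put 67 kg in truck 6; 66 kg remain.
Put 66 kg in truck 6; 0 kg remain.
Put 66 kg in truck 7; 134 kg remain.

7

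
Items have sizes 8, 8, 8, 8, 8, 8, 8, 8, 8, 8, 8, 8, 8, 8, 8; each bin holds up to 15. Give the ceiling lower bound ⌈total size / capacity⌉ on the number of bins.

8

Total size = 8 + 8 + 8 + 8 + 8 + 8 + 8 + 8 + 8 + 8 + 8 + 8 + 8 + 8 + 8 = 120.
⌈120 / 15⌉ = 8.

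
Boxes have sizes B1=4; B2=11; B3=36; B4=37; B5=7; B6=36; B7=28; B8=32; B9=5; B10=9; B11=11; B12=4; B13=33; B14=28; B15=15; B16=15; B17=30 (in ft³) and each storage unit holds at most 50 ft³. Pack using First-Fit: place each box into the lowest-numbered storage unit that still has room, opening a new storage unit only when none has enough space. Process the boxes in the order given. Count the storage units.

8 storage units

storage unit 1: place B1 (4 ft³), 46 ft³ left
storage unit 1: place B2 (11 ft³), 35 ft³ left
storage unit 2: place B3 (36 ft³), 14 ft³ left
storage unit 3: place B4 (37 ft³), 13 ft³ left
storage unit 1: place B5 (7 ft³), 28 ft³ left
storage unit 4: place B6 (36 ft³), 14 ft³ left
storage unit 1: place B7 (28 ft³), 0 ft³ left
storage unit 5: place B8 (32 ft³), 18 ft³ left
storage unit 2: place B9 (5 ft³), 9 ft³ left
storage unit 2: place B10 (9 ft³), 0 ft³ left
storage unit 3: place B11 (11 ft³), 2 ft³ left
storage unit 4: place B12 (4 ft³), 10 ft³ left
storage unit 6: place B13 (33 ft³), 17 ft³ left
storage unit 7: place B14 (28 ft³), 22 ft³ left
storage unit 5: place B15 (15 ft³), 3 ft³ left
storage unit 6: place B16 (15 ft³), 2 ft³ left
storage unit 8: place B17 (30 ft³), 20 ft³ left
Final storage units: [4,11,7,28] [36,5,9] [37,11] [36,4] [32,15] [33,15] [28] [30].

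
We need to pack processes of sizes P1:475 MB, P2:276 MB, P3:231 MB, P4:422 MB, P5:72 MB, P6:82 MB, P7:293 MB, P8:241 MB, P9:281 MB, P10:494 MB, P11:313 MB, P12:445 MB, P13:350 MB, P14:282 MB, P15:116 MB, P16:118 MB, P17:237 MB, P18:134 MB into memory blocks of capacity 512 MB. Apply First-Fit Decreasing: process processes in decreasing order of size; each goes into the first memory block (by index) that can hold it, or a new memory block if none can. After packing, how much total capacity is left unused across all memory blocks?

Sorted descending: 494, 475, 445, 422, 350, 313, 293, 282, 281, 276, 241, 237, 231, 134, 118, 116, 82, 72.
Put 494 MB in memory block 1; 18 MB remain.
Put 475 MB in memory block 2; 37 MB remain.
Put 445 MB in memory block 3; 67 MB remain.
Put 422 MB in memory block 4; 90 MB remain.
Put 350 MB in memory block 5; 162 MB remain.
Put 313 MB in memory block 6; 199 MB remain.
Put 293 MB in memory block 7; 219 MB remain.
Put 282 MB in memory block 8; 230 MB remain.
Put 281 MB in memory block 9; 231 MB remain.
Put 276 MB in memory block 10; 236 MB remain.
Put 241 MB in memory block 11; 271 MB remain.
Put 237 MB in memory block 11; 34 MB remain.
Put 231 MB in memory block 9; 0 MB remain.
Put 134 MB in memory block 5; 28 MB remain.
Put 118 MB in memory block 6; 81 MB remain.
Put 116 MB in memory block 7; 103 MB remain.
Put 82 MB in memory block 4; 8 MB remain.
Put 72 MB in memory block 6; 9 MB remain.
11 memory blocks × 512 MB = 5632 MB; used 4862 MB; unused 770 MB.

770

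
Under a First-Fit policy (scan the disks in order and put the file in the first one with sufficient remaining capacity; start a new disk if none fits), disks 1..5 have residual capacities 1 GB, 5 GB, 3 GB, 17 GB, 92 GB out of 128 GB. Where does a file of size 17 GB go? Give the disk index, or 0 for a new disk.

Disks with room: disk 4 (17 GB), disk 5 (92 GB).
The first with room is disk 4.

4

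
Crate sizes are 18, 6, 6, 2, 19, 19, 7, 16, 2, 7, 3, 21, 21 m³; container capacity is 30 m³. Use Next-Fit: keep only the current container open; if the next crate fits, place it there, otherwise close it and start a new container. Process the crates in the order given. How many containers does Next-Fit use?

6 containers

Put 18 m³ in container 1; 12 m³ remain.
Put 6 m³ in container 1; 6 m³ remain.
Put 6 m³ in container 1; 0 m³ remain.
Put 2 m³ in container 2; 28 m³ remain.
Put 19 m³ in container 2; 9 m³ remain.
Put 19 m³ in container 3; 11 m³ remain.
Put 7 m³ in container 3; 4 m³ remain.
Put 16 m³ in container 4; 14 m³ remain.
Put 2 m³ in container 4; 12 m³ remain.
Put 7 m³ in container 4; 5 m³ remain.
Put 3 m³ in container 4; 2 m³ remain.
Put 21 m³ in container 5; 9 m³ remain.
Put 21 m³ in container 6; 9 m³ remain.
Final containers: [18,6,6] [2,19] [19,7] [16,2,7,3] [21] [21].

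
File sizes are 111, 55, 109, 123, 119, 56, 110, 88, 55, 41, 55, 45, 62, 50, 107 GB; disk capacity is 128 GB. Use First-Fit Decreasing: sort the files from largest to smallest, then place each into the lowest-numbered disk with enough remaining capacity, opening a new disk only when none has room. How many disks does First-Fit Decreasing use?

11 disks

Sorted descending: 123, 119, 111, 110, 109, 107, 88, 62, 56, 55, 55, 55, 50, 45, 41.
123 GB → disk 1 (remaining 5 GB)
119 GB → disk 2 (remaining 9 GB)
111 GB → disk 3 (remaining 17 GB)
110 GB → disk 4 (remaining 18 GB)
109 GB → disk 5 (remaining 19 GB)
107 GB → disk 6 (remaining 21 GB)
88 GB → disk 7 (remaining 40 GB)
62 GB → disk 8 (remaining 66 GB)
56 GB → disk 8 (remaining 10 GB)
55 GB → disk 9 (remaining 73 GB)
55 GB → disk 9 (remaining 18 GB)
55 GB → disk 10 (remaining 73 GB)
50 GB → disk 10 (remaining 23 GB)
45 GB → disk 11 (remaining 83 GB)
41 GB → disk 11 (remaining 42 GB)
Final disks: [123] [119] [111] [110] [109] [107] [88] [62,56] [55,55] [55,50] [45,41].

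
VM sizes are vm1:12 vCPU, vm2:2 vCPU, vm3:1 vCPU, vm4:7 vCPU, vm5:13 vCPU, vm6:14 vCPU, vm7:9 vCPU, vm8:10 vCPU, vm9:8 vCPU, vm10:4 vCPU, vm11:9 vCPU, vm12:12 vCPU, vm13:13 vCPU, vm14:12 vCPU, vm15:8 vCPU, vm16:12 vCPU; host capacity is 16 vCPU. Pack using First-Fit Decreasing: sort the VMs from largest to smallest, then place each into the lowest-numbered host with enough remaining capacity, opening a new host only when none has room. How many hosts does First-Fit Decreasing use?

Sorted descending: 14, 13, 13, 12, 12, 12, 12, 10, 9, 9, 8, 8, 7, 4, 2, 1.
14 vCPU → host 1 (remaining 2 vCPU)
13 vCPU → host 2 (remaining 3 vCPU)
13 vCPU → host 3 (remaining 3 vCPU)
12 vCPU → host 4 (remaining 4 vCPU)
12 vCPU → host 5 (remaining 4 vCPU)
12 vCPU → host 6 (remaining 4 vCPU)
12 vCPU → host 7 (remaining 4 vCPU)
10 vCPU → host 8 (remaining 6 vCPU)
9 vCPU → host 9 (remaining 7 vCPU)
9 vCPU → host 10 (remaining 7 vCPU)
8 vCPU → host 11 (remaining 8 vCPU)
8 vCPU → host 11 (remaining 0 vCPU)
7 vCPU → host 9 (remaining 0 vCPU)
4 vCPU → host 4 (remaining 0 vCPU)
2 vCPU → host 1 (remaining 0 vCPU)
1 vCPU → host 2 (remaining 2 vCPU)

11 hosts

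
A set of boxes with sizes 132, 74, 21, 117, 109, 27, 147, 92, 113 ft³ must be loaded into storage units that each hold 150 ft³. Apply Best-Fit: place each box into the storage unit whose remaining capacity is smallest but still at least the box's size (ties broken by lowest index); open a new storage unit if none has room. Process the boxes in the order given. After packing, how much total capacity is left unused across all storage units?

storage unit 1: place 132 ft³, 18 ft³ left
storage unit 2: place 74 ft³, 76 ft³ left
storage unit 2: place 21 ft³, 55 ft³ left
storage unit 3: place 117 ft³, 33 ft³ left
storage unit 4: place 109 ft³, 41 ft³ left
storage unit 3: place 27 ft³, 6 ft³ left
storage unit 5: place 147 ft³, 3 ft³ left
storage unit 6: place 92 ft³, 58 ft³ left
storage unit 7: place 113 ft³, 37 ft³ left
7 storage units × 150 ft³ = 1050 ft³; used 832 ft³; unused 218 ft³.

218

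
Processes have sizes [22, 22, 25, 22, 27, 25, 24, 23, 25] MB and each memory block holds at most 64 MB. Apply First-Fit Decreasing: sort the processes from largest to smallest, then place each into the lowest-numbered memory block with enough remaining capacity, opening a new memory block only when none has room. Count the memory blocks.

Sorted descending: 27, 25, 25, 25, 24, 23, 22, 22, 22.
Put 27 MB in memory block 1; 37 MB remain.
Put 25 MB in memory block 1; 12 MB remain.
Put 25 MB in memory block 2; 39 MB remain.
Put 25 MB in memory block 2; 14 MB remain.
Put 24 MB in memory block 3; 40 MB remain.
Put 23 MB in memory block 3; 17 MB remain.
Put 22 MB in memory block 4; 42 MB remain.
Put 22 MB in memory block 4; 20 MB remain.
Put 22 MB in memory block 5; 42 MB remain.
Final memory blocks: [27,25] [25,25] [24,23] [22,22] [22].

5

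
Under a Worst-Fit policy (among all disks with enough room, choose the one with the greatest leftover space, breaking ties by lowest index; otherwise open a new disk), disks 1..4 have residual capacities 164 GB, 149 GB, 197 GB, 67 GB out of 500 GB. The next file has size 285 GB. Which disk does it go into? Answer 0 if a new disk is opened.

0

No disk has ≥ 285 GB free, so a new disk is opened.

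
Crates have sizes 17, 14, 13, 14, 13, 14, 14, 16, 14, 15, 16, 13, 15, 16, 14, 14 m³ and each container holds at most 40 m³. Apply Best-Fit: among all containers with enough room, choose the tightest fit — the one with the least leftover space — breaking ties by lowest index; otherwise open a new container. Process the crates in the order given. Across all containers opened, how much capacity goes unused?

container 1: place 17 m³, 23 m³ left
container 1: place 14 m³, 9 m³ left
container 2: place 13 m³, 27 m³ left
container 2: place 14 m³, 13 m³ left
container 2: place 13 m³, 0 m³ left
container 3: place 14 m³, 26 m³ left
container 3: place 14 m³, 12 m³ left
container 4: place 16 m³, 24 m³ left
container 4: place 14 m³, 10 m³ left
container 5: place 15 m³, 25 m³ left
container 5: place 16 m³, 9 m³ left
container 6: place 13 m³, 27 m³ left
container 6: place 15 m³, 12 m³ left
container 7: place 16 m³, 24 m³ left
container 7: place 14 m³, 10 m³ left
container 8: place 14 m³, 26 m³ left
8 containers × 40 m³ = 320 m³; used 232 m³; unused 88 m³.

88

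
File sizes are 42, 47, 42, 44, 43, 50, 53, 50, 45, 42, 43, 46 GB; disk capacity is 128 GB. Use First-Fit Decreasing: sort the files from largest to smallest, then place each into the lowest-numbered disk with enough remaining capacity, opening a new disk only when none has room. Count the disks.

Sorted descending: 53, 50, 50, 47, 46, 45, 44, 43, 43, 42, 42, 42.
Put 53 GB in disk 1; 75 GB remain.
Put 50 GB in disk 1; 25 GB remain.
Put 50 GB in disk 2; 78 GB remain.
Put 47 GB in disk 2; 31 GB remain.
Put 46 GB in disk 3; 82 GB remain.
Put 45 GB in disk 3; 37 GB remain.
Put 44 GB in disk 4; 84 GB remain.
Put 43 GB in disk 4; 41 GB remain.
Put 43 GB in disk 5; 85 GB remain.
Put 42 GB in disk 5; 43 GB remain.
Put 42 GB in disk 5; 1 GB remain.
Put 42 GB in disk 6; 86 GB remain.
Final disks: [53,50] [50,47] [46,45] [44,43] [43,42,42] [42].

6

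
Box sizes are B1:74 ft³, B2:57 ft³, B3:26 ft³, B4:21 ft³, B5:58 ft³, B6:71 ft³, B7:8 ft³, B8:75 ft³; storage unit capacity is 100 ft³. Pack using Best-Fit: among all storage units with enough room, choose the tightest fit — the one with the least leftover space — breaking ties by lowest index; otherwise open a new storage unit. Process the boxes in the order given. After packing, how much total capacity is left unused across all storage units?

storage unit 1: place B1 (74 ft³), 26 ft³ left
storage unit 2: place B2 (57 ft³), 43 ft³ left
storage unit 1: place B3 (26 ft³), 0 ft³ left
storage unit 2: place B4 (21 ft³), 22 ft³ left
storage unit 3: place B5 (58 ft³), 42 ft³ left
storage unit 4: place B6 (71 ft³), 29 ft³ left
storage unit 2: place B7 (8 ft³), 14 ft³ left
storage unit 5: place B8 (75 ft³), 25 ft³ left
5 storage units × 100 ft³ = 500 ft³; used 390 ft³; unused 110 ft³.

110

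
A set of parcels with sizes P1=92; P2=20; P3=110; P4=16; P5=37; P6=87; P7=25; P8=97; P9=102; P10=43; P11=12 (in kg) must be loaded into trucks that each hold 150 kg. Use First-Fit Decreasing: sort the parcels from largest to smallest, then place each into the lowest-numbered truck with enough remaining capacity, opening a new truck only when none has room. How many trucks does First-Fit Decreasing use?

Sorted descending: 110, 102, 97, 92, 87, 43, 37, 25, 20, 16, 12.
truck 1: place 110 kg, 40 kg left
truck 2: place 102 kg, 48 kg left
truck 3: place 97 kg, 53 kg left
truck 4: place 92 kg, 58 kg left
truck 5: place 87 kg, 63 kg left
truck 2: place 43 kg, 5 kg left
truck 1: place 37 kg, 3 kg left
truck 3: place 25 kg, 28 kg left
truck 3: place 20 kg, 8 kg left
truck 4: place 16 kg, 42 kg left
truck 4: place 12 kg, 30 kg left
Final trucks: [110,37] [102,43] [97,25,20] [92,16,12] [87].

5 trucks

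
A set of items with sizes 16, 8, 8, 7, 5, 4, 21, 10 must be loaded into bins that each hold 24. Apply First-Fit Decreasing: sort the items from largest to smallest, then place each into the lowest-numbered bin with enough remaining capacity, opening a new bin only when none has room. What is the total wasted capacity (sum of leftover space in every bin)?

Sorted descending: 21, 16, 10, 8, 8, 7, 5, 4.
bin 1: place 21, 3 left
bin 2: place 16, 8 left
bin 3: place 10, 14 left
bin 2: place 8, 0 left
bin 3: place 8, 6 left
bin 4: place 7, 17 left
bin 3: place 5, 1 left
bin 4: place 4, 13 left
4 bins × 24 = 96; used 79; unused 17.

17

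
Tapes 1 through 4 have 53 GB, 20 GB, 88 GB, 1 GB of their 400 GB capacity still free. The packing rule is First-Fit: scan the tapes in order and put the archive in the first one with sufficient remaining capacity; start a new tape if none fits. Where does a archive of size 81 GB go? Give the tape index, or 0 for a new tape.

3

Tapes with room: tape 3 (88 GB).
The first with room is tape 3.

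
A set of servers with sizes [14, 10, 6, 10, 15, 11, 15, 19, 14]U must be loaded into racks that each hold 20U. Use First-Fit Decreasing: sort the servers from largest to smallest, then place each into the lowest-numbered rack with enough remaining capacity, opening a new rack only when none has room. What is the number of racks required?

Sorted descending: 19, 15, 15, 14, 14, 11, 10, 10, 6.
Put 19U in rack 1; 1U remain.
Put 15U in rack 2; 5U remain.
Put 15U in rack 3; 5U remain.
Put 14U in rack 4; 6U remain.
Put 14U in rack 5; 6U remain.
Put 11U in rack 6; 9U remain.
Put 10U in rack 7; 10U remain.
Put 10U in rack 7; 0U remain.
Put 6U in rack 4; 0U remain.

7 racks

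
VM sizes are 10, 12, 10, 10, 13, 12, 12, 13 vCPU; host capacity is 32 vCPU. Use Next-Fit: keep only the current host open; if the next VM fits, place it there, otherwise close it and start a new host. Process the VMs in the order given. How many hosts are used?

4

host 1: place 10 vCPU, 22 vCPU left
host 1: place 12 vCPU, 10 vCPU left
host 1: place 10 vCPU, 0 vCPU left
host 2: place 10 vCPU, 22 vCPU left
host 2: place 13 vCPU, 9 vCPU left
host 3: place 12 vCPU, 20 vCPU left
host 3: place 12 vCPU, 8 vCPU left
host 4: place 13 vCPU, 19 vCPU left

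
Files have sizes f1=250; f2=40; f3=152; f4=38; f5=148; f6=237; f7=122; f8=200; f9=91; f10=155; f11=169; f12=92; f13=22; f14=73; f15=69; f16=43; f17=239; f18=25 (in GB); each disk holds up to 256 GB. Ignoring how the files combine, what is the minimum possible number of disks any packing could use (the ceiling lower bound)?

Total size = 250 + 40 + 152 + 38 + 148 + 237 + 122 + 200 + 91 + 155 + 169 + 92 + 22 + 73 + 69 + 43 + 239 + 25 = 2165 GB.
⌈2165 / 256⌉ = 9.

9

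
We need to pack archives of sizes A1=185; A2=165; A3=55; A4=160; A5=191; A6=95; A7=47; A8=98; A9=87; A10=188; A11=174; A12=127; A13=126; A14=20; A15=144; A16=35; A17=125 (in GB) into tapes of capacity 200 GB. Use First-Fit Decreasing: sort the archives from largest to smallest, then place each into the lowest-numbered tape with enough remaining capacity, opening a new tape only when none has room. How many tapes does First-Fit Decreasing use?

Sorted descending: 191, 188, 185, 174, 165, 160, 144, 127, 126, 125, 98, 95, 87, 55, 47, 35, 20.
Put 191 GB in tape 1; 9 GB remain.
Put 188 GB in tape 2; 12 GB remain.
Put 185 GB in tape 3; 15 GB remain.
Put 174 GB in tape 4; 26 GB remain.
Put 165 GB in tape 5; 35 GB remain.
Put 160 GB in tape 6; 40 GB remain.
Put 144 GB in tape 7; 56 GB remain.
Put 127 GB in tape 8; 73 GB remain.
Put 126 GB in tape 9; 74 GB remain.
Put 125 GB in tape 10; 75 GB remain.
Put 98 GB in tape 11; 102 GB remain.
Put 95 GB in tape 11; 7 GB remain.
Put 87 GB in tape 12; 113 GB remain.
Put 55 GB in tape 7; 1 GB remain.
Put 47 GB in tape 8; 26 GB remain.
Put 35 GB in tape 5; 0 GB remain.
Put 20 GB in tape 4; 6 GB remain.
Final tapes: [191] [188] [185] [174,20] [165,35] [160] [144,55] [127,47] [126] [125] [98,95] [87].

12 tapes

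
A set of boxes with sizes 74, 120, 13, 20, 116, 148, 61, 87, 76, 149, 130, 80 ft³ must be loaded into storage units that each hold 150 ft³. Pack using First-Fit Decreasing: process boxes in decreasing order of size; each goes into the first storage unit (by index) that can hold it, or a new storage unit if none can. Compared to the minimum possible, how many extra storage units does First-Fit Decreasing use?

First-Fit Decreasing: [149] [148] [130,20] [120,13] [116] [87,61] [80] [76,74] → 8 storage units.
Total size 1074 ft³; any packing needs at least ⌈1074/150⌉ = 8 storage units.
So 8 is already optimal.

0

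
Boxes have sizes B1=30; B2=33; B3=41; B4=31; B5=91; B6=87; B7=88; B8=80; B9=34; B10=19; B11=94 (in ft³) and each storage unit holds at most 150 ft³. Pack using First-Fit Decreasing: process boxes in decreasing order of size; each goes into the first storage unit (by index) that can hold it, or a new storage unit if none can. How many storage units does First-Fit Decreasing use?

Sorted descending: 94, 91, 88, 87, 80, 41, 34, 33, 31, 30, 19.
Put 94 ft³ in storage unit 1; 56 ft³ remain.
Put 91 ft³ in storage unit 2; 59 ft³ remain.
Put 88 ft³ in storage unit 3; 62 ft³ remain.
Put 87 ft³ in storage unit 4; 63 ft³ remain.
Put 80 ft³ in storage unit 5; 70 ft³ remain.
Put 41 ft³ in storage unit 1; 15 ft³ remain.
Put 34 ft³ in storage unit 2; 25 ft³ remain.
Put 33 ft³ in storage unit 3; 29 ft³ remain.
Put 31 ft³ in storage unit 4; 32 ft³ remain.
Put 30 ft³ in storage unit 4; 2 ft³ remain.
Put 19 ft³ in storage unit 2; 6 ft³ remain.
Final storage units: [94,41] [91,34,19] [88,33] [87,31,30] [80].

5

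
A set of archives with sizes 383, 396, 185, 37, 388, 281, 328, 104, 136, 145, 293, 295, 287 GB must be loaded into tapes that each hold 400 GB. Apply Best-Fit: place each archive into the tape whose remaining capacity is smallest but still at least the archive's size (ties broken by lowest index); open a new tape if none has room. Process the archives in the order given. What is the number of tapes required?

10 tapes

383 GB → tape 1 (remaining 17 GB)
396 GB → tape 2 (remaining 4 GB)
185 GB → tape 3 (remaining 215 GB)
37 GB → tape 3 (remaining 178 GB)
388 GB → tape 4 (remaining 12 GB)
281 GB → tape 5 (remaining 119 GB)
328 GB → tape 6 (remaining 72 GB)
104 GB → tape 5 (remaining 15 GB)
136 GB → tape 3 (remaining 42 GB)
145 GB → tape 7 (remaining 255 GB)
293 GB → tape 8 (remaining 107 GB)
295 GB → tape 9 (remaining 105 GB)
287 GB → tape 10 (remaining 113 GB)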